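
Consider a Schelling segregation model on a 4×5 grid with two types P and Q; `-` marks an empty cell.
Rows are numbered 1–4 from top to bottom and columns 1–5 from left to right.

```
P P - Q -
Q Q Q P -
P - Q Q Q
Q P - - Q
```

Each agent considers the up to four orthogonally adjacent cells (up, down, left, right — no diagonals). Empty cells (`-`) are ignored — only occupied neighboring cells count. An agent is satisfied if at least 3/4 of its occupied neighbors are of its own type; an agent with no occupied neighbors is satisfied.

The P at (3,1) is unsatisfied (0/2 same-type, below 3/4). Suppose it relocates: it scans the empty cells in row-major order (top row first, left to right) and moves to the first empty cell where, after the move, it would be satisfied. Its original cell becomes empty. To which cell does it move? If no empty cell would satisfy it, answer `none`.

Vacating (3,1). Empty cells in order:
  (1,3): 1/3 same-type → still unsatisfied.
  (1,5): 0/1 same-type → still unsatisfied.
  (2,5): 1/2 same-type → still unsatisfied.
  (3,2): 1/3 same-type → still unsatisfied.
  (4,3): 1/2 same-type → still unsatisfied.
  (4,4): 0/2 same-type → still unsatisfied.

none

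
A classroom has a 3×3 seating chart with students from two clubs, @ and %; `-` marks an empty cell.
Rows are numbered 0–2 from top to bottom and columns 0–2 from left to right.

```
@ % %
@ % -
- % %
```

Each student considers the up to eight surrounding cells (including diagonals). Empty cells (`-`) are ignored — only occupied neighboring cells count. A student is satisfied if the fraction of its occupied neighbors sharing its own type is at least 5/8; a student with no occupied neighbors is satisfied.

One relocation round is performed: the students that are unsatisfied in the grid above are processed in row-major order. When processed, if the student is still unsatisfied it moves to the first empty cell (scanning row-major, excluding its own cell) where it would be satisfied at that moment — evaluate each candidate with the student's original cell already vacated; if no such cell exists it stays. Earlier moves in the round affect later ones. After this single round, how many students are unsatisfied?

2

Initially unsatisfied (in order): (0,0), (0,1), (1,0).
  (0,0): no empty cell satisfies it; stays.
  (0,1) → (1,2).
  (1,0): no empty cell satisfies it; stays.
Resulting grid:
@ - %
@ % %
- % %
Unsatisfied now: (0,0), (1,0).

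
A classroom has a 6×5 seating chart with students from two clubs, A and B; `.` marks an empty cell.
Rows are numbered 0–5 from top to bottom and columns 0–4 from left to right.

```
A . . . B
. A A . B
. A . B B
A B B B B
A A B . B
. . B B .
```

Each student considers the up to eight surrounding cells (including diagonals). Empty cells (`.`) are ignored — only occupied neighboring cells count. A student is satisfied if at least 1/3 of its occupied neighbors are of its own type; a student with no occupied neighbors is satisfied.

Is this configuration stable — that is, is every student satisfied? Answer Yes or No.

Yes

(0,0)A 1/1 satisfied
(0,4)B 1/1 satisfied
(1,1)A 3/3 satisfied
(1,2)A 2/3 satisfied
(1,4)B 3/3 satisfied
(2,1)A 3/5 satisfied
(2,3)B 5/6 satisfied
(2,4)B 4/4 satisfied
(3,0)A 3/4 satisfied
(3,1)B 2/6 satisfied
(3,2)B 4/6 satisfied
(3,3)B 6/6 satisfied
(3,4)B 4/4 satisfied
(4,0)A 2/3 satisfied
(4,1)A 2/6 satisfied
(4,2)B 5/6 satisfied
(4,4)B 3/3 satisfied
(5,2)B 2/3 satisfied
(5,3)B 3/3 satisfied
All meet the threshold, so the configuration is stable.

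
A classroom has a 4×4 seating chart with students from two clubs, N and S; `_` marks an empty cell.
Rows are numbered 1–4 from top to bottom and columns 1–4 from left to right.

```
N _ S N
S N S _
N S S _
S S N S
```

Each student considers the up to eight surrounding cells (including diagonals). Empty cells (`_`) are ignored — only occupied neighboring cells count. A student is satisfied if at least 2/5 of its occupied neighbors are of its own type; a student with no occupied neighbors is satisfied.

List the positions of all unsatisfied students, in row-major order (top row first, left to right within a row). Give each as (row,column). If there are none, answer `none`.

(1,3), (1,4), (2,1), (2,2), (3,1), (4,3)

(1,1)N 1/2 ✓
(1,3)S 1/3 ✗
(1,4)N 0/2 ✗
(2,1)S 1/4 ✗
(2,2)N 2/7 ✗
(2,3)S 3/5 ✓
(3,1)N 1/5 ✗
(3,2)S 5/8 ✓
(3,3)S 4/6 ✓
(4,1)S 2/3 ✓
(4,2)S 3/5 ✓
(4,3)N 0/4 ✗
(4,4)S 1/2 ✓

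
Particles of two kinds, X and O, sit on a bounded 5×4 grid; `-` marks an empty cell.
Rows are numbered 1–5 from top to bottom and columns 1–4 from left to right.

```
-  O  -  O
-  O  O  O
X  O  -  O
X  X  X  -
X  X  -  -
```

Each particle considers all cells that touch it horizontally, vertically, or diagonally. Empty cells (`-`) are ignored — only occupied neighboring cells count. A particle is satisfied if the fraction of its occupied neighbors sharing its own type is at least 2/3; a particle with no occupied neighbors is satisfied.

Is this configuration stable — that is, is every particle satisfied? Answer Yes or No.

No

(1,2)O 2/2 satisfied
(1,4)O 2/2 satisfied
(2,2)O 3/4 satisfied
(2,3)O 6/6 satisfied
(2,4)O 3/3 satisfied
(3,1)X 2/4 not
(3,2)O 2/6 not
(3,4)O 2/3 satisfied
(4,1)X 4/5 satisfied
(4,2)X 5/6 satisfied
(4,3)X 2/4 not
(5,1)X 3/3 satisfied
(5,2)X 4/4 satisfied
For instance (3,1) has only 2/4 same-type neighbors, below 2/3.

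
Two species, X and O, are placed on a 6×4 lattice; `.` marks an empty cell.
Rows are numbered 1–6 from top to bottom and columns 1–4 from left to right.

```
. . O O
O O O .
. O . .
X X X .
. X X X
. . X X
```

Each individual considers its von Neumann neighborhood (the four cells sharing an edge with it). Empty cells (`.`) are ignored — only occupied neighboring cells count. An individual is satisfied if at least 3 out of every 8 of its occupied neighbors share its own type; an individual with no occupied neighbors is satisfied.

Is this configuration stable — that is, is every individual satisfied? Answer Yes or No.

Yes

(1,3)O 2/2 ok
(1,4)O 1/1 ok
(2,1)O 1/1 ok
(2,2)O 3/3 ok
(2,3)O 2/2 ok
(3,2)O 1/2 ok
(4,1)X 1/1 ok
(4,2)X 3/4 ok
(4,3)X 2/2 ok
(5,2)X 2/2 ok
(5,3)X 4/4 ok
(5,4)X 2/2 ok
(6,3)X 2/2 ok
(6,4)X 2/2 ok
All meet the threshold, so the configuration is stable.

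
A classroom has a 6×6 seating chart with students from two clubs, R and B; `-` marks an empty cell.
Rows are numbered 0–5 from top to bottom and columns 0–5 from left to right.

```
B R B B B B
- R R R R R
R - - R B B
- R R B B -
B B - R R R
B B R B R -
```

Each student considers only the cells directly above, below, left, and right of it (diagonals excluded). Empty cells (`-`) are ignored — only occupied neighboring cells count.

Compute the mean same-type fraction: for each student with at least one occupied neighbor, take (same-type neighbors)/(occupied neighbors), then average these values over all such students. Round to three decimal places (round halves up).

(0,0)B 0/1
(0,1)R 1/3
(0,2)B 1/3
(0,3)B 2/3
(0,4)B 2/3
(0,5)B 1/2
(1,1)R 2/2
(1,2)R 2/3
(1,3)R 3/4
(1,4)R 2/4
(1,5)R 1/3
(2,0)R — no occupied neighbors
(2,3)R 1/3
(2,4)B 2/4
(2,5)B 1/2
(3,1)R 1/2
(3,2)R 1/2
(3,3)B 1/4
(3,4)B 2/3
(4,0)B 2/2
(4,1)B 2/3
(4,3)R 1/3
(4,4)R 3/4
(4,5)R 1/1
(5,0)B 2/2
(5,1)B 2/3
(5,2)R 0/2
(5,3)B 0/3
(5,4)R 1/2
Sum over 28 students: 0/1 + 1/3 + 1/3 + 2/3 + 2/3 + 1/2 + 2/2 + 2/3 + 3/4 + 2/4 + 1/3 + 1/3 + 2/4 + 1/2 + 1/2 + 1/2 + 1/4 + 2/3 + 2/2 + 2/3 + 1/3 + 3/4 + 1/1 + 2/2 + 2/3 + 0/2 + 0/3 + 1/2 = 179/12; mean = 179/12 ÷ 28 = 179/336 = 0.532738… → 0.533.

0.533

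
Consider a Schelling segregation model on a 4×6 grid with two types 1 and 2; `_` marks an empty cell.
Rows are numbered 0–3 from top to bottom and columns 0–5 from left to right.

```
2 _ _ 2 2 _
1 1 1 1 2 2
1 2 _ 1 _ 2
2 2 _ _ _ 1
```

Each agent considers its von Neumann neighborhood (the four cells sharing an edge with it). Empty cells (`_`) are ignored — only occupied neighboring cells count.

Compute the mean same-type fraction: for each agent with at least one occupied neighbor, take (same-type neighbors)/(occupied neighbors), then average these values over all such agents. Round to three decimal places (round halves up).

0.604

(0,0)2 0/1
(0,3)2 1/2
(0,4)2 2/2
(1,0)1 2/3
(1,1)1 2/3
(1,2)1 2/2
(1,3)1 2/4
(1,4)2 2/3
(1,5)2 2/2
(2,0)1 1/3
(2,1)2 1/3
(2,3)1 1/1
(2,5)2 1/2
(3,0)2 1/2
(3,1)2 2/2
(3,5)1 0/1
Sum over 16 agents: 0/1 + 1/2 + 2/2 + 2/3 + 2/3 + 2/2 + 2/4 + 2/3 + 2/2 + 1/3 + 1/3 + 1/1 + 1/2 + 1/2 + 2/2 + 0/1 = 29/3; mean = 29/3 ÷ 16 = 29/48 = 0.604166… → 0.604.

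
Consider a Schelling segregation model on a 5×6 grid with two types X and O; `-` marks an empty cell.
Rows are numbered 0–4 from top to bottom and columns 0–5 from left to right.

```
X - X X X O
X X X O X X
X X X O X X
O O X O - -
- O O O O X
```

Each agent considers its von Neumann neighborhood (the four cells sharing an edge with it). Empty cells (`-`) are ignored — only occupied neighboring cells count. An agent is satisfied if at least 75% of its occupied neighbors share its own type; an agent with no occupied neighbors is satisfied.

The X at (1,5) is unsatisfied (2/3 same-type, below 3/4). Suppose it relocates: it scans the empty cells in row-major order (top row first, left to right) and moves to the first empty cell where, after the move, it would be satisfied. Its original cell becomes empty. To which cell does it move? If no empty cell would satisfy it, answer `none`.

(0,1)

Vacating (1,5). Empty cells in order:
  (0,1): 3/3 same-type → satisfied — stop here.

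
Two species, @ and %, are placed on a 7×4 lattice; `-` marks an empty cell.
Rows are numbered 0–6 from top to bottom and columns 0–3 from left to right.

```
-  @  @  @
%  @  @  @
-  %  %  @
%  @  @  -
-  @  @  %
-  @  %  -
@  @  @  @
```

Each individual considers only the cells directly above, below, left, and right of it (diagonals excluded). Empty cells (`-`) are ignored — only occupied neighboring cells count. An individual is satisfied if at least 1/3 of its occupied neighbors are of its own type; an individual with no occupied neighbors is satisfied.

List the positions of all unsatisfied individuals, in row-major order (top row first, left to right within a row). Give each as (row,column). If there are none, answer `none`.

(0,1)@ 2/2 satisfied
(0,2)@ 3/3 satisfied
(0,3)@ 2/2 satisfied
(1,0)% 0/1 not
(1,1)@ 2/4 satisfied
(1,2)@ 3/4 satisfied
(1,3)@ 3/3 satisfied
(2,1)% 1/3 satisfied
(2,2)% 1/4 not
(2,3)@ 1/2 satisfied
(3,0)% 0/1 not
(3,1)@ 2/4 satisfied
(3,2)@ 2/3 satisfied
(4,1)@ 3/3 satisfied
(4,2)@ 2/4 satisfied
(4,3)% 0/1 not
(5,1)@ 2/3 satisfied
(5,2)% 0/3 not
(6,0)@ 1/1 satisfied
(6,1)@ 3/3 satisfied
(6,2)@ 2/3 satisfied
(6,3)@ 1/1 satisfied

(1,0), (2,2), (3,0), (4,3), (5,2)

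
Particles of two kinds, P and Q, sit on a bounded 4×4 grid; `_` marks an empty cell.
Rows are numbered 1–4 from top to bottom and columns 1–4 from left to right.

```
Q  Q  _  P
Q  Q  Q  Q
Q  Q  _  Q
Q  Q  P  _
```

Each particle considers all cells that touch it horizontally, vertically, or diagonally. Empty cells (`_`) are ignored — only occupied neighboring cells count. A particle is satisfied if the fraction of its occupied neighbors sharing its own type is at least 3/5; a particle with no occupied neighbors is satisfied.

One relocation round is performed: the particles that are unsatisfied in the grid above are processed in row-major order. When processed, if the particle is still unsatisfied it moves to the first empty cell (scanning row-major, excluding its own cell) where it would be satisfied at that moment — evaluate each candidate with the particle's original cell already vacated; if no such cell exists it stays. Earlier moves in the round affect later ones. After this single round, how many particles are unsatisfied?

2

Initially unsatisfied (in order): (1,4), (4,3).
  (1,4): no empty cell satisfies it; stays.
  (4,3): no empty cell satisfies it; stays.
Resulting grid:
Q Q _ P
Q Q Q Q
Q Q _ Q
Q Q P _
Unsatisfied now: (1,4), (4,3).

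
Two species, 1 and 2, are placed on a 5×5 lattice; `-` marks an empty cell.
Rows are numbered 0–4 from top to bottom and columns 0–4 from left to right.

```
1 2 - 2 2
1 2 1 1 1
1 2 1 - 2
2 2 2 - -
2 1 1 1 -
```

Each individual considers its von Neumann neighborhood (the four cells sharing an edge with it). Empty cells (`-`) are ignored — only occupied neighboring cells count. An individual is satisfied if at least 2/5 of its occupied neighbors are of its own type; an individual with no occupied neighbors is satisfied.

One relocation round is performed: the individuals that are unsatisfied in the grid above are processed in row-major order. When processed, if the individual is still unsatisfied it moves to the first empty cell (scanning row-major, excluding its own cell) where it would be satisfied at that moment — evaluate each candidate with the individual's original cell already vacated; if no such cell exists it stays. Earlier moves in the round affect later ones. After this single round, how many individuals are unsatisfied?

Initially unsatisfied (in order): (1,4), (2,0), (2,2), (2,4), (3,2), (4,1).
  (1,4) → (2,3).
  (2,0) → (3,3).
  (2,2): now satisfied by earlier moves; stays.
  (2,4) → (0,2).
  (3,2) → (1,4).
  (4,1) → (2,4).
Resulting grid:
1 2 2 2 2
1 2 1 1 2
- 2 1 1 1
2 2 - 1 -
2 - 1 1 -
Unsatisfied now: (1,4).

1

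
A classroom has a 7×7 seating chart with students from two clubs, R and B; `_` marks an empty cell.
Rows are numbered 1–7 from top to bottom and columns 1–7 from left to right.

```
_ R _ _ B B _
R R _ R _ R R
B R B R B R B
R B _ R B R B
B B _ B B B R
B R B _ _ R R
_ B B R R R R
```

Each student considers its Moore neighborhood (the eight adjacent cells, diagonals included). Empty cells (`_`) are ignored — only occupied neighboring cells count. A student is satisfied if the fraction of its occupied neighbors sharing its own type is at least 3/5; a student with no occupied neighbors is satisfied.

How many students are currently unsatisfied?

22

Row 1: (1,2)R 2/2 ok · (1,5)B 1/3 unhappy · (1,6)B 1/3 unhappy
Row 2: (2,1)R 3/4 ok · (2,2)R 3/5 ok · (2,4)R 1/4 unhappy · (2,6)R 2/6 unhappy · (2,7)R 2/4 unhappy
Row 3: (3,1)B 1/5 unhappy · (3,2)R 3/6 unhappy · (3,3)B 1/6 unhappy · (3,4)R 2/5 unhappy · (3,5)B 1/7 unhappy · (3,6)R 3/7 unhappy · (3,7)B 1/5 unhappy
Row 4: (4,1)R 1/5 unhappy · (4,2)B 4/6 ok · (4,4)R 1/6 unhappy · (4,5)B 4/8 unhappy · (4,6)R 2/8 unhappy · (4,7)B 2/5 unhappy
Row 5: (5,1)B 3/5 ok · (5,2)B 4/6 ok · (5,4)B 3/4 ok · (5,5)B 3/6 unhappy · (5,6)B 3/7 unhappy · (5,7)R 3/5 ok
Row 6: (6,1)B 3/4 ok · (6,2)R 0/6 unhappy · (6,3)B 4/6 ok · (6,6)R 5/7 ok · (6,7)R 4/5 ok
Row 7: (7,2)B 3/4 ok · (7,3)B 2/4 unhappy · (7,4)R 1/3 unhappy · (7,5)R 3/3 ok · (7,6)R 4/4 ok · (7,7)R 3/3 ok
Unsatisfied: (1,5), (1,6), (2,4), (2,6), (2,7), (3,1), (3,2), (3,3), (3,4), (3,5), (3,6), (3,7), (4,1), (4,4), (4,5), (4,6), (4,7), (5,5), (5,6), (6,2), (7,3), (7,4) — 22 in total.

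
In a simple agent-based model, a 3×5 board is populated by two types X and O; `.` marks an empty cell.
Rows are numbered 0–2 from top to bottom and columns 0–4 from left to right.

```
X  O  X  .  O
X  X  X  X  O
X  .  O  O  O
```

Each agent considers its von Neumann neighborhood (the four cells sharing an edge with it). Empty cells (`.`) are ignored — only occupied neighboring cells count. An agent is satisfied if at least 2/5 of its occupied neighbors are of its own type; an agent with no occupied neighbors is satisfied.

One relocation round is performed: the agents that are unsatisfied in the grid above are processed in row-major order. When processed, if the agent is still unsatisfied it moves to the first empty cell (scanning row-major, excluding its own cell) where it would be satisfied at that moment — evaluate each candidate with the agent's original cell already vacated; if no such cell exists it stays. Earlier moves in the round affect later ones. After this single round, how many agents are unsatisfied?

Initially unsatisfied (in order): (0,1), (1,3).
  (0,1): no empty cell satisfies it; stays.
  (1,3) → (0,3).
Resulting grid:
X O X X O
X X X . O
X . O O O
Unsatisfied now: (0,1).

1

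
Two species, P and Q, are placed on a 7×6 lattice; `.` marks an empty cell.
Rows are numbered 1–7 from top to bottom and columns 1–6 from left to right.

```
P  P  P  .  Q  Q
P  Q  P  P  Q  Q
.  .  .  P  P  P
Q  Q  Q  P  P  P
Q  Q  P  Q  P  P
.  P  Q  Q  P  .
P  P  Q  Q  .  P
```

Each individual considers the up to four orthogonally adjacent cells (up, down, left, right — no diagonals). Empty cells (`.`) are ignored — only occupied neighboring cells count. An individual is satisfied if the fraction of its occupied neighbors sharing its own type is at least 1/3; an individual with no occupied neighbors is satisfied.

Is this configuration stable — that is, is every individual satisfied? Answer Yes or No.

Row 1: (1,1)P 2/2 ok · (1,2)P 2/3 ok · (1,3)P 2/2 ok · (1,5)Q 2/2 ok · (1,6)Q 2/2 ok
Row 2: (2,1)P 1/2 ok · (2,2)Q 0/3 unhappy · (2,3)P 2/3 ok · (2,4)P 2/3 ok · (2,5)Q 2/4 ok · (2,6)Q 2/3 ok
Row 3: (3,4)P 3/3 ok · (3,5)P 3/4 ok · (3,6)P 2/3 ok
Row 4: (4,1)Q 2/2 ok · (4,2)Q 3/3 ok · (4,3)Q 1/3 ok · (4,4)P 2/4 ok · (4,5)P 4/4 ok · (4,6)P 3/3 ok
Row 5: (5,1)Q 2/2 ok · (5,2)Q 2/4 ok · (5,3)P 0/4 unhappy · (5,4)Q 1/4 unhappy · (5,5)P 3/4 ok · (5,6)P 2/2 ok
Row 6: (6,2)P 1/3 ok · (6,3)Q 2/4 ok · (6,4)Q 3/4 ok · (6,5)P 1/2 ok
Row 7: (7,1)P 1/1 ok · (7,2)P 2/3 ok · (7,3)Q 2/3 ok · (7,4)Q 2/2 ok · (7,6)P 0/0 ok
For instance (2,2) has only 0/3 same-type neighbors, below 1/3.

No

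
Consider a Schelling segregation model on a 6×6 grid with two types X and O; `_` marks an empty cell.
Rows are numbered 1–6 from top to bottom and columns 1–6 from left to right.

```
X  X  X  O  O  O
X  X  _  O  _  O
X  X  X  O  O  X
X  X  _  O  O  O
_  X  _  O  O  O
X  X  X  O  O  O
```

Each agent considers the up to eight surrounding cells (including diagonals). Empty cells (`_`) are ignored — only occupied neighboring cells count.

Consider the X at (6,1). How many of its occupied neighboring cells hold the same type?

Occupied neighbors of (6,1): (5,2)=X, (6,2)=X.
Same type (X): 2 of 2.

2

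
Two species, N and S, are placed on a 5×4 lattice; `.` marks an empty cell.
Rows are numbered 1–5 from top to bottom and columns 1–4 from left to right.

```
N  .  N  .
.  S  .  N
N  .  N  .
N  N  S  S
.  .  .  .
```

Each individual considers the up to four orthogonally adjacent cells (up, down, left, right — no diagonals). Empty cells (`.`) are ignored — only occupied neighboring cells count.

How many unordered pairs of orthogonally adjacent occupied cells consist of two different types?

2

Scan each occupied cell's neighbors to the right and below so each pair is counted once.
From row 3: 1 unlike of 2 pairs (running 1/2).
From row 4: 1 unlike of 3 pairs (running 2/5).
Total adjacent occupied pairs: 5; unlike-type pairs: 2.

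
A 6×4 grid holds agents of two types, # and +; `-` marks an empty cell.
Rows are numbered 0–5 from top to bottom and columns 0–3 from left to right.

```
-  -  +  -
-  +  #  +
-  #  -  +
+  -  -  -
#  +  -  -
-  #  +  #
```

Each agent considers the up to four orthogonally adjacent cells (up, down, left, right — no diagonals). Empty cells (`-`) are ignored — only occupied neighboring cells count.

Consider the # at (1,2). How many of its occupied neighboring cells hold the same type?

0

Occupied neighbors of (1,2): (0,2)=+, (1,1)=+, (1,3)=+.
Same type (#): 0 of 3.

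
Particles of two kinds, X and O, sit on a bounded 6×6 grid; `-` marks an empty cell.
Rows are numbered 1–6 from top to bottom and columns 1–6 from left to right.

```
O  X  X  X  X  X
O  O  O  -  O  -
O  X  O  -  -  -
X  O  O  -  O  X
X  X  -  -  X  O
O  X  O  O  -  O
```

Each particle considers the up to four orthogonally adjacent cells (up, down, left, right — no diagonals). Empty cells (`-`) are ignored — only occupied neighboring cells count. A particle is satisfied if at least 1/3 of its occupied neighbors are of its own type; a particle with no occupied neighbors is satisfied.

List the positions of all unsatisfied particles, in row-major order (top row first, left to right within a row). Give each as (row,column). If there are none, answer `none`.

(1,1)O 1/2 ✓
(1,2)X 1/3 ✓
(1,3)X 2/3 ✓
(1,4)X 2/2 ✓
(1,5)X 2/3 ✓
(1,6)X 1/1 ✓
(2,1)O 3/3 ✓
(2,2)O 2/4 ✓
(2,3)O 2/3 ✓
(2,5)O 0/1 ✗
(3,1)O 1/3 ✓
(3,2)X 0/4 ✗
(3,3)O 2/3 ✓
(4,1)X 1/3 ✓
(4,2)O 1/4 ✗
(4,3)O 2/2 ✓
(4,5)O 0/2 ✗
(4,6)X 0/2 ✗
(5,1)X 2/3 ✓
(5,2)X 2/3 ✓
(5,5)X 0/2 ✗
(5,6)O 1/3 ✓
(6,1)O 0/2 ✗
(6,2)X 1/3 ✓
(6,3)O 1/2 ✓
(6,4)O 1/1 ✓
(6,6)O 1/1 ✓

(2,5), (3,2), (4,2), (4,5), (4,6), (5,5), (6,1)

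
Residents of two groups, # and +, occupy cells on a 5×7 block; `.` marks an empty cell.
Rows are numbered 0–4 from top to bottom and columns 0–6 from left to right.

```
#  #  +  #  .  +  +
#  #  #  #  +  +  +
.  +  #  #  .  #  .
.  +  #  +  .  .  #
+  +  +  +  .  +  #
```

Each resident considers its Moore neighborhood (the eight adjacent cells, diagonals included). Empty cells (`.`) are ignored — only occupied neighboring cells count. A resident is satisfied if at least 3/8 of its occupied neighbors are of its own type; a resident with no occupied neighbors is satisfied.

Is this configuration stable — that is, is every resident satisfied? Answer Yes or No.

Row 0: (0,0)# 3/3 ✓ · (0,1)# 4/5 ✓ · (0,2)+ 0/5 ✗ · (0,3)# 2/4 ✓ · (0,5)+ 4/4 ✓ · (0,6)+ 3/3 ✓
Row 1: (1,0)# 3/4 ✓ · (1,1)# 5/7 ✓ · (1,2)# 6/8 ✓ · (1,3)# 4/6 ✓ · (1,4)+ 2/6 ✗ · (1,5)+ 4/5 ✓ · (1,6)+ 3/4 ✓
Row 2: (2,1)+ 1/6 ✗ · (2,2)# 5/8 ✓ · (2,3)# 4/6 ✓ · (2,5)# 1/4 ✗
Row 3: (3,1)+ 4/6 ✓ · (3,2)# 2/8 ✗ · (3,3)+ 2/5 ✓ · (3,6)# 2/3 ✓
Row 4: (4,0)+ 2/2 ✓ · (4,1)+ 3/4 ✓ · (4,2)+ 4/5 ✓ · (4,3)+ 2/3 ✓ · (4,5)+ 0/2 ✗ · (4,6)# 1/2 ✓
For instance (0,2) has only 0/5 same-type neighbors, below 3/8.

No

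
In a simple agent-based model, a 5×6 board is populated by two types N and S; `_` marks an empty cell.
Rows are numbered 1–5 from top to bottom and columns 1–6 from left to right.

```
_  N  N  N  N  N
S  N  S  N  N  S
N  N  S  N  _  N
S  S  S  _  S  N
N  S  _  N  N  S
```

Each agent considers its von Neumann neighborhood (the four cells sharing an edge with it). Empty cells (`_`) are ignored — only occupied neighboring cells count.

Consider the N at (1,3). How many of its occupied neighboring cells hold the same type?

2

Occupied neighbors of (1,3): (2,3)=S, (1,2)=N, (1,4)=N.
Same type (N): 2 of 3.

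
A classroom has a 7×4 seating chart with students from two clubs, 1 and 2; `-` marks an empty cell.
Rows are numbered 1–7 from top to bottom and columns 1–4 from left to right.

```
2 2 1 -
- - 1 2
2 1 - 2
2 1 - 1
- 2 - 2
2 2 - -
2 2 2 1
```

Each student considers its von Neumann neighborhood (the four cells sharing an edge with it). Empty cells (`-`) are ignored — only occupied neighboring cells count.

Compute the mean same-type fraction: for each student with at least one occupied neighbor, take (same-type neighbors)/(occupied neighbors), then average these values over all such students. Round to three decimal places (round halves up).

(1,1)2 1/1
(1,2)2 1/2
(1,3)1 1/2
(2,3)1 1/2
(2,4)2 1/2
(3,1)2 1/2
(3,2)1 1/2
(3,4)2 1/2
(4,1)2 1/2
(4,2)1 1/3
(4,4)1 0/2
(5,2)2 1/2
(5,4)2 0/1
(6,1)2 2/2
(6,2)2 3/3
(7,1)2 2/2
(7,2)2 3/3
(7,3)2 1/2
(7,4)1 0/1
Sum over 19 students: 1/1 + 1/2 + 1/2 + 1/2 + 1/2 + 1/2 + 1/2 + 1/2 + 1/2 + 1/3 + 0/2 + 1/2 + 0/1 + 2/2 + 3/3 + 2/2 + 3/3 + 1/2 + 0/1 = 31/3; mean = 31/3 ÷ 19 = 31/57 = 0.543859… → 0.544.

0.544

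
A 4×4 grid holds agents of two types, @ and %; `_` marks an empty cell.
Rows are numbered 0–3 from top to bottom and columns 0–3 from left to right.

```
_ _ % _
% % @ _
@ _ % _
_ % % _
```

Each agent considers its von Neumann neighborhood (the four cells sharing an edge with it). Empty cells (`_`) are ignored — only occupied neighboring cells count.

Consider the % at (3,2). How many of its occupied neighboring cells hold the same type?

Occupied neighbors of (3,2): (2,2)=%, (3,1)=%.
Same type (%): 2 of 2.

2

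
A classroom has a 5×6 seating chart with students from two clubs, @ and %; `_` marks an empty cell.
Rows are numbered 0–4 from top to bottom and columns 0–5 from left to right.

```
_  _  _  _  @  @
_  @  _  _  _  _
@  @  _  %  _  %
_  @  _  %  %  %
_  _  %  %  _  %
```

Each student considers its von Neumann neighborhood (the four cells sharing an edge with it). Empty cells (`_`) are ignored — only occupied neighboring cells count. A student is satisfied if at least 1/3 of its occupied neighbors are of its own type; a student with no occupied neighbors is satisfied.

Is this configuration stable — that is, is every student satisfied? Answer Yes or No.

Yes

Row 0: (0,4)@ 1/1 ok · (0,5)@ 1/1 ok
Row 1: (1,1)@ 1/1 ok
Row 2: (2,0)@ 1/1 ok · (2,1)@ 3/3 ok · (2,3)% 1/1 ok · (2,5)% 1/1 ok
Row 3: (3,1)@ 1/1 ok · (3,3)% 3/3 ok · (3,4)% 2/2 ok · (3,5)% 3/3 ok
Row 4: (4,2)% 1/1 ok · (4,3)% 2/2 ok · (4,5)% 1/1 ok
All meet the threshold, so the configuration is stable.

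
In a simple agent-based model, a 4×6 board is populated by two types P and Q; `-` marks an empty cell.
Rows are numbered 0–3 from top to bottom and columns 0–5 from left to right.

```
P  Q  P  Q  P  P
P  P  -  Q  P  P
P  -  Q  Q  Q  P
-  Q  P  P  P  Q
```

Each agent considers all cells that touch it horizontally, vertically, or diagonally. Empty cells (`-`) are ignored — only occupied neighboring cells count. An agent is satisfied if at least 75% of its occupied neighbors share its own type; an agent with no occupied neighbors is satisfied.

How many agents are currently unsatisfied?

Row 0: (0,0)P 2/3 unhappy · (0,1)Q 0/4 unhappy · (0,2)P 1/4 unhappy · (0,3)Q 1/4 unhappy · (0,4)P 3/5 unhappy · (0,5)P 3/3 ok
Row 1: (1,0)P 3/4 ok · (1,1)P 4/6 unhappy · (1,3)Q 4/7 unhappy · (1,4)P 4/8 unhappy · (1,5)P 4/5 ok
Row 2: (2,0)P 2/3 unhappy · (2,2)Q 3/6 unhappy · (2,3)Q 3/7 unhappy · (2,4)Q 3/8 unhappy · (2,5)P 3/5 unhappy
Row 3: (3,1)Q 1/3 unhappy · (3,2)P 1/4 unhappy · (3,3)P 2/5 unhappy · (3,4)P 2/5 unhappy · (3,5)Q 1/3 unhappy
Unsatisfied: (0,0), (0,1), (0,2), (0,3), (0,4), (1,1), (1,3), (1,4), (2,0), (2,2), (2,3), (2,4), (2,5), (3,1), (3,2), (3,3), (3,4), (3,5) — 18 in total.

18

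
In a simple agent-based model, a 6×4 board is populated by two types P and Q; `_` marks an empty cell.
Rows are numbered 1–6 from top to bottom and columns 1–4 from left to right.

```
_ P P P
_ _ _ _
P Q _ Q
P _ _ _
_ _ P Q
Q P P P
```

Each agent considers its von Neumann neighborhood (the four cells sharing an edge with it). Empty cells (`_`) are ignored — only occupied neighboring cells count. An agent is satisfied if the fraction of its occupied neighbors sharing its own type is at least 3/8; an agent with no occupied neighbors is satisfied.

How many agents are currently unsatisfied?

Row 1: (1,2)P 1/1 ok · (1,3)P 2/2 ok · (1,4)P 1/1 ok
Row 3: (3,1)P 1/2 ok · (3,2)Q 0/1 unhappy · (3,4)Q 0/0 ok
Row 4: (4,1)P 1/1 ok
Row 5: (5,3)P 1/2 ok · (5,4)Q 0/2 unhappy
Row 6: (6,1)Q 0/1 unhappy · (6,2)P 1/2 ok · (6,3)P 3/3 ok · (6,4)P 1/2 ok
Unsatisfied: (3,2), (5,4), (6,1) — 3 in total.

3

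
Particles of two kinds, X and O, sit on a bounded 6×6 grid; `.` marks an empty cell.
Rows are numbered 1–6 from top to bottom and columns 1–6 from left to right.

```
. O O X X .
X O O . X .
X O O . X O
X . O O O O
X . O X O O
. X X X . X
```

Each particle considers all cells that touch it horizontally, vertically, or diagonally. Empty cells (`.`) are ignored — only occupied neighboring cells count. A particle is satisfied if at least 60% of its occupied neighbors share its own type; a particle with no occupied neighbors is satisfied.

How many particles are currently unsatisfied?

Row 1: (1,2)O 3/4 ✓ · (1,3)O 3/4 ✓ · (1,4)X 2/4 ✗ · (1,5)X 2/2 ✓
Row 2: (2,1)X 1/4 ✗ · (2,2)O 5/7 ✓ · (2,3)O 5/6 ✓ · (2,5)X 3/4 ✓
Row 3: (3,1)X 2/4 ✗ · (3,2)O 4/7 ✗ · (3,3)O 5/5 ✓ · (3,5)X 1/5 ✗ · (3,6)O 2/4 ✗
Row 4: (4,1)X 2/3 ✓ · (4,3)O 4/5 ✓ · (4,4)O 5/7 ✓ · (4,5)O 5/7 ✓ · (4,6)O 4/5 ✓
Row 5: (5,1)X 2/2 ✓ · (5,3)O 2/6 ✗ · (5,4)X 2/7 ✗ · (5,5)O 4/7 ✗ · (5,6)O 3/4 ✓
Row 6: (6,2)X 2/3 ✓ · (6,3)X 3/4 ✓ · (6,4)X 2/4 ✗ · (6,6)X 0/2 ✗
Unsatisfied: (1,4), (2,1), (3,1), (3,2), (3,5), (3,6), (5,3), (5,4), (5,5), (6,4), (6,6) — 11 in total.

11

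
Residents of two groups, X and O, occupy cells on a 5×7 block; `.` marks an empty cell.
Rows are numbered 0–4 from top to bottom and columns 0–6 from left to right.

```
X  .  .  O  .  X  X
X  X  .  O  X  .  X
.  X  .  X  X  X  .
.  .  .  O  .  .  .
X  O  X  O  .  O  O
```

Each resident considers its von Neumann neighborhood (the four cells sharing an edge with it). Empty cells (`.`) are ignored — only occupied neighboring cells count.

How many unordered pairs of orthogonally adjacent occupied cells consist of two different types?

6

Scan each occupied cell's neighbors to the right and below so each pair is counted once.
Row 0: X(0,0)–X(1,0)= O(0,3)–O(1,3)= X(0,5)–X(0,6)= X(0,6)–X(1,6)=  → 0/4 unlike.
Row 1: X(1,0)–X(1,1)= X(1,1)–X(2,1)= O(1,3)–X(1,4)≠ O(1,3)–X(2,3)≠ X(1,4)–X(2,4)=  → 2/5 unlike.
Row 2: X(2,3)–X(2,4)= X(2,3)–O(3,3)≠ X(2,4)–X(2,5)=  → 1/3 unlike.
Row 3: O(3,3)–O(4,3)=  → 0/1 unlike.
Row 4: X(4,0)–O(4,1)≠ O(4,1)–X(4,2)≠ X(4,2)–O(4,3)≠ O(4,5)–O(4,6)=  → 3/4 unlike.
Total adjacent occupied pairs: 17; unlike-type pairs: 6.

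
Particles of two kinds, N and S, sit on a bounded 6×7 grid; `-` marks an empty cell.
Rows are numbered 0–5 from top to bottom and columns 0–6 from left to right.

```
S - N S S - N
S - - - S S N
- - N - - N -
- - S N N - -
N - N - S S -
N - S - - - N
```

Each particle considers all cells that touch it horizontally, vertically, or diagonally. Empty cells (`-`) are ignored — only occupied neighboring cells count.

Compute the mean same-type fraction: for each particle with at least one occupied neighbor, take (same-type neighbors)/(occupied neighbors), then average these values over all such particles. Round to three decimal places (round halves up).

0.528

(0,0)S 1/1
(0,2)N 0/1
(0,3)S 2/3
(0,4)S 3/3
(0,6)N 1/2
(1,0)S 1/1
(1,4)S 3/4
(1,5)S 2/5
(1,6)N 2/3
(2,2)N 1/2
(2,5)N 2/4
(3,2)S 0/3
(3,3)N 3/5
(3,4)N 2/4
(4,0)N 1/1
(4,2)N 1/3
(4,4)S 1/3
(4,5)S 1/3
(5,0)N 1/1
(5,2)S 0/1
(5,6)N 0/1
Sum over 21 particles: 1/1 + 0/1 + 2/3 + 3/3 + 1/2 + 1/1 + 3/4 + 2/5 + 2/3 + 1/2 + 2/4 + 0/3 + 3/5 + 2/4 + 1/1 + 1/3 + 1/3 + 1/3 + 1/1 + 0/1 + 0/1 = 133/12; mean = 133/12 ÷ 21 = 19/36 = 0.527777… → 0.528.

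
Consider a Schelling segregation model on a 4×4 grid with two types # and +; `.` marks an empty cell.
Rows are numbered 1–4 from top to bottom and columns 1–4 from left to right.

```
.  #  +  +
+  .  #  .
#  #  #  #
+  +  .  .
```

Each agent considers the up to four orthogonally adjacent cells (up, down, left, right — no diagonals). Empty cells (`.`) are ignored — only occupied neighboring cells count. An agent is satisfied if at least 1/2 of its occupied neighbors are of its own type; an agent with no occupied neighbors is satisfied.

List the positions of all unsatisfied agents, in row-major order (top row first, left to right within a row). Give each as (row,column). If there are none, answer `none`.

(1,2), (1,3), (2,1), (3,1)

(1,2)# 0/1 not
(1,3)+ 1/3 not
(1,4)+ 1/1 satisfied
(2,1)+ 0/1 not
(2,3)# 1/2 satisfied
(3,1)# 1/3 not
(3,2)# 2/3 satisfied
(3,3)# 3/3 satisfied
(3,4)# 1/1 satisfied
(4,1)+ 1/2 satisfied
(4,2)+ 1/2 satisfied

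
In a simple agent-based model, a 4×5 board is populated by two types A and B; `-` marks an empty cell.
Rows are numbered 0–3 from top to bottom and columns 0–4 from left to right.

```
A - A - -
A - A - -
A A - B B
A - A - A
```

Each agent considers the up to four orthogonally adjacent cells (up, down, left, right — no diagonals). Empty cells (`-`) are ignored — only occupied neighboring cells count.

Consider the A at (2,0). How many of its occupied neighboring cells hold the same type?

3

Occupied neighbors of (2,0): (1,0)=A, (3,0)=A, (2,1)=A.
Same type (A): 3 of 3.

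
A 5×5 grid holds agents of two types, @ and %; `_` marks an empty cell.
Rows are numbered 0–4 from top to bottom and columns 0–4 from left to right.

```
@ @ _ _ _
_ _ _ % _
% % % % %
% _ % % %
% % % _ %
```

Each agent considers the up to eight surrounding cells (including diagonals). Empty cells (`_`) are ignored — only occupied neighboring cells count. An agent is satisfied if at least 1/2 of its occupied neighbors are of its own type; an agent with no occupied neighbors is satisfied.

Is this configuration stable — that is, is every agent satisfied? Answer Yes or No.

Yes

(0,0)@ 1/1 satisfied
(0,1)@ 1/1 satisfied
(1,3)% 3/3 satisfied
(2,0)% 2/2 satisfied
(2,1)% 4/4 satisfied
(2,2)% 5/5 satisfied
(2,3)% 6/6 satisfied
(2,4)% 4/4 satisfied
(3,0)% 4/4 satisfied
(3,2)% 6/6 satisfied
(3,3)% 7/7 satisfied
(3,4)% 4/4 satisfied
(4,0)% 2/2 satisfied
(4,1)% 4/4 satisfied
(4,2)% 3/3 satisfied
(4,4)% 2/2 satisfied
All meet the threshold, so the configuration is stable.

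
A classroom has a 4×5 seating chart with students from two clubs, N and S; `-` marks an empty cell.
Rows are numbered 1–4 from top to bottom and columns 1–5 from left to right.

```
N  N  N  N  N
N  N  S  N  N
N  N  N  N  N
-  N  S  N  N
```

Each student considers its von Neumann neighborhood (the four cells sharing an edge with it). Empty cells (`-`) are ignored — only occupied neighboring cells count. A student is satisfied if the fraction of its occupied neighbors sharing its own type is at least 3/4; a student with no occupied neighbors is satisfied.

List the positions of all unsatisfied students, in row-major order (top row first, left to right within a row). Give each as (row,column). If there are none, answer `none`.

(1,1)N 2/2 ok
(1,2)N 3/3 ok
(1,3)N 2/3 unhappy
(1,4)N 3/3 ok
(1,5)N 2/2 ok
(2,1)N 3/3 ok
(2,2)N 3/4 ok
(2,3)S 0/4 unhappy
(2,4)N 3/4 ok
(2,5)N 3/3 ok
(3,1)N 2/2 ok
(3,2)N 4/4 ok
(3,3)N 2/4 unhappy
(3,4)N 4/4 ok
(3,5)N 3/3 ok
(4,2)N 1/2 unhappy
(4,3)S 0/3 unhappy
(4,4)N 2/3 unhappy
(4,5)N 2/2 ok

(1,3), (2,3), (3,3), (4,2), (4,3), (4,4)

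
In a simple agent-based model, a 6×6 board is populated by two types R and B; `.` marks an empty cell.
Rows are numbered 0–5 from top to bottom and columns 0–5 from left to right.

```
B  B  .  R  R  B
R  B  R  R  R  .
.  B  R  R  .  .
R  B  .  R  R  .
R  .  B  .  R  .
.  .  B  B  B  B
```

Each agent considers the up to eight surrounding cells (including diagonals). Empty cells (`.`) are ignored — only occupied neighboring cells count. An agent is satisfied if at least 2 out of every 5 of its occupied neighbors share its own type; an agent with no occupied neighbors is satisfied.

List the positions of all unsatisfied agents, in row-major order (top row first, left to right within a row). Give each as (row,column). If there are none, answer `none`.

(0,0)B 2/3 satisfied
(0,1)B 2/4 satisfied
(0,3)R 4/4 satisfied
(0,4)R 3/4 satisfied
(0,5)B 0/2 not
(1,0)R 0/4 not
(1,1)B 3/6 satisfied
(1,2)R 4/7 satisfied
(1,3)R 6/6 satisfied
(1,4)R 4/5 satisfied
(2,1)B 2/6 not
(2,2)R 4/7 satisfied
(2,3)R 6/6 satisfied
(3,0)R 1/3 not
(3,1)B 2/5 satisfied
(3,3)R 4/5 satisfied
(3,4)R 3/3 satisfied
(4,0)R 1/2 satisfied
(4,2)B 3/4 satisfied
(4,4)R 2/5 satisfied
(5,2)B 2/2 satisfied
(5,3)B 3/4 satisfied
(5,4)B 2/3 satisfied
(5,5)B 1/2 satisfied

(0,5), (1,0), (2,1), (3,0)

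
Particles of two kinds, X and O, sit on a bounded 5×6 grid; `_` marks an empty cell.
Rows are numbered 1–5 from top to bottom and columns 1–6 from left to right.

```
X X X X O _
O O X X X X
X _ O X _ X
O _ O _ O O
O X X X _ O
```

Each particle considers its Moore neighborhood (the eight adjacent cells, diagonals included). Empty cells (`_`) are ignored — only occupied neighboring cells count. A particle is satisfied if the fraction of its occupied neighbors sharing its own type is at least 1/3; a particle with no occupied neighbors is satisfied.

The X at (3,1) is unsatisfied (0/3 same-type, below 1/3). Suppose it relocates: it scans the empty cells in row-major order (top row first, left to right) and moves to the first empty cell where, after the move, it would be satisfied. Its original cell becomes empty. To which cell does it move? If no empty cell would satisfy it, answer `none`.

(1,6)

Vacating (3,1). Empty cells in order:
  (1,6): 2/3 same-type → satisfied — stop here.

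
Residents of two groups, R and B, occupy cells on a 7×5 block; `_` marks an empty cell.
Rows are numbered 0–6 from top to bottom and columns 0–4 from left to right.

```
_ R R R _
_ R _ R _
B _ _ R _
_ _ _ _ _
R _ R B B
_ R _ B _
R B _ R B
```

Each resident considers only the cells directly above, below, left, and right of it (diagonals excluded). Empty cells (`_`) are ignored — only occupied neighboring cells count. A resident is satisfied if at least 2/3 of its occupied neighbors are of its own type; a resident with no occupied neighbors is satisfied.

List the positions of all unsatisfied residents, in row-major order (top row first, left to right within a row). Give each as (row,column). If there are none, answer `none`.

(4,2), (5,1), (5,3), (6,0), (6,1), (6,3), (6,4)

(0,1)R 2/2 satisfied
(0,2)R 2/2 satisfied
(0,3)R 2/2 satisfied
(1,1)R 1/1 satisfied
(1,3)R 2/2 satisfied
(2,0)B 0/0 satisfied
(2,3)R 1/1 satisfied
(4,0)R 0/0 satisfied
(4,2)R 0/1 not
(4,3)B 2/3 satisfied
(4,4)B 1/1 satisfied
(5,1)R 0/1 not
(5,3)B 1/2 not
(6,0)R 0/1 not
(6,1)B 0/2 not
(6,3)R 0/2 not
(6,4)B 0/1 not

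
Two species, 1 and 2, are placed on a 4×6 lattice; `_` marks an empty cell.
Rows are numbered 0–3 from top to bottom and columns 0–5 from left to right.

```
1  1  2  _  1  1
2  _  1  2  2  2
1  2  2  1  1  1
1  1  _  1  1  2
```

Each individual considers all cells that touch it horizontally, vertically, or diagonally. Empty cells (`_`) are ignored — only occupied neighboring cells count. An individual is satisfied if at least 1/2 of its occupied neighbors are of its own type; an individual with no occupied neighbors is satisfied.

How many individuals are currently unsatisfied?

12

Row 0: (0,0)1 1/2 ok · (0,1)1 2/4 ok · (0,2)2 1/3 unhappy · (0,4)1 1/4 unhappy · (0,5)1 1/3 unhappy
Row 1: (1,0)2 1/4 unhappy · (1,2)1 2/6 unhappy · (1,3)2 3/7 unhappy · (1,4)2 2/7 unhappy · (1,5)2 1/5 unhappy
Row 2: (2,0)1 2/4 ok · (2,1)2 2/6 unhappy · (2,2)2 2/6 unhappy · (2,3)1 4/7 ok · (2,4)1 4/8 ok · (2,5)1 2/5 unhappy
Row 3: (3,0)1 2/3 ok · (3,1)1 2/4 ok · (3,3)1 3/4 ok · (3,4)1 4/5 ok · (3,5)2 0/3 unhappy
Unsatisfied: (0,2), (0,4), (0,5), (1,0), (1,2), (1,3), (1,4), (1,5), (2,1), (2,2), (2,5), (3,5) — 12 in total.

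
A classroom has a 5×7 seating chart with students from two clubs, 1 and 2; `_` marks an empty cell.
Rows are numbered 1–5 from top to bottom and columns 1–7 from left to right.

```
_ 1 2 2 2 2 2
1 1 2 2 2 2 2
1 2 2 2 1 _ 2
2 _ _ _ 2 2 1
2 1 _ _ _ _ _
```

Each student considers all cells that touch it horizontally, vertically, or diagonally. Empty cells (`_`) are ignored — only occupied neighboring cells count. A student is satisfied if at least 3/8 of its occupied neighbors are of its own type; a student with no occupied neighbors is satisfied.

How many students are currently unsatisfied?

3

Row 1: (1,2)1 2/4 satisfied · (1,3)2 3/5 satisfied · (1,4)2 5/5 satisfied · (1,5)2 5/5 satisfied · (1,6)2 5/5 satisfied · (1,7)2 3/3 satisfied
Row 2: (2,1)1 3/4 satisfied · (2,2)1 3/7 satisfied · (2,3)2 6/8 satisfied · (2,4)2 7/8 satisfied · (2,5)2 6/7 satisfied · (2,6)2 6/7 satisfied · (2,7)2 4/4 satisfied
Row 3: (3,1)1 2/4 satisfied · (3,2)2 3/6 satisfied · (3,3)2 4/5 satisfied · (3,4)2 5/6 satisfied · (3,5)1 0/6 not · (3,7)2 3/4 satisfied
Row 4: (4,1)2 2/4 satisfied · (4,5)2 2/3 satisfied · (4,6)2 2/4 satisfied · (4,7)1 0/2 not
Row 5: (5,1)2 1/2 satisfied · (5,2)1 0/2 not
Unsatisfied: (3,5), (4,7), (5,2) — 3 in total.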